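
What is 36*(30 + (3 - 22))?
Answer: 396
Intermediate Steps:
36*(30 + (3 - 22)) = 36*(30 - 19) = 36*11 = 396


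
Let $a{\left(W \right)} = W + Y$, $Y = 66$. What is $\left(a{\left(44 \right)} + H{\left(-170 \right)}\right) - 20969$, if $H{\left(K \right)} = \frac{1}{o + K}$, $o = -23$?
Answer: $- \frac{4025788}{193} \approx -20859.0$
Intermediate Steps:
$a{\left(W \right)} = 66 + W$ ($a{\left(W \right)} = W + 66 = 66 + W$)
$H{\left(K \right)} = \frac{1}{-23 + K}$
$\left(a{\left(44 \right)} + H{\left(-170 \right)}\right) - 20969 = \left(\left(66 + 44\right) + \frac{1}{-23 - 170}\right) - 20969 = \left(110 + \frac{1}{-193}\right) - 20969 = \left(110 - \frac{1}{193}\right) - 20969 = \frac{21229}{193} - 20969 = - \frac{4025788}{193}$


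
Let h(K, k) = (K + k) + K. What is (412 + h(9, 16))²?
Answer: 198916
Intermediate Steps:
h(K, k) = k + 2*K
(412 + h(9, 16))² = (412 + (16 + 2*9))² = (412 + (16 + 18))² = (412 + 34)² = 446² = 198916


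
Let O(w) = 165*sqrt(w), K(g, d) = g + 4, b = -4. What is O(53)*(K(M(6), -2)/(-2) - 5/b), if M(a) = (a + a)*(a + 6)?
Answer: -48015*sqrt(53)/4 ≈ -87389.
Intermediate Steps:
M(a) = 2*a*(6 + a) (M(a) = (2*a)*(6 + a) = 2*a*(6 + a))
K(g, d) = 4 + g
O(53)*(K(M(6), -2)/(-2) - 5/b) = (165*sqrt(53))*((4 + 2*6*(6 + 6))/(-2) - 5/(-4)) = (165*sqrt(53))*((4 + 2*6*12)*(-1/2) - 5*(-1/4)) = (165*sqrt(53))*((4 + 144)*(-1/2) + 5/4) = (165*sqrt(53))*(148*(-1/2) + 5/4) = (165*sqrt(53))*(-74 + 5/4) = (165*sqrt(53))*(-291/4) = -48015*sqrt(53)/4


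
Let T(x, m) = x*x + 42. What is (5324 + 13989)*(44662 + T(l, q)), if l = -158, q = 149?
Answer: 1345498084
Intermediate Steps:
T(x, m) = 42 + x**2 (T(x, m) = x**2 + 42 = 42 + x**2)
(5324 + 13989)*(44662 + T(l, q)) = (5324 + 13989)*(44662 + (42 + (-158)**2)) = 19313*(44662 + (42 + 24964)) = 19313*(44662 + 25006) = 19313*69668 = 1345498084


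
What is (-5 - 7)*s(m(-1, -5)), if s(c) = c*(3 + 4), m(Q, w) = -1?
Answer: 84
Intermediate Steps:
s(c) = 7*c (s(c) = c*7 = 7*c)
(-5 - 7)*s(m(-1, -5)) = (-5 - 7)*(7*(-1)) = -12*(-7) = 84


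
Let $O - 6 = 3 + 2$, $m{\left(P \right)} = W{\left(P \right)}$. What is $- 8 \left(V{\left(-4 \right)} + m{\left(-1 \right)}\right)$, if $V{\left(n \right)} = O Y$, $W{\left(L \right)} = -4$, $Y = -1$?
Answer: $120$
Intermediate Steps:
$m{\left(P \right)} = -4$
$O = 11$ ($O = 6 + \left(3 + 2\right) = 6 + 5 = 11$)
$V{\left(n \right)} = -11$ ($V{\left(n \right)} = 11 \left(-1\right) = -11$)
$- 8 \left(V{\left(-4 \right)} + m{\left(-1 \right)}\right) = - 8 \left(-11 - 4\right) = \left(-8\right) \left(-15\right) = 120$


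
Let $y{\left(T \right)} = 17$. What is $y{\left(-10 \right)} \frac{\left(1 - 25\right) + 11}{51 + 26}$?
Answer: $- \frac{221}{77} \approx -2.8701$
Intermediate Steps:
$y{\left(-10 \right)} \frac{\left(1 - 25\right) + 11}{51 + 26} = 17 \frac{\left(1 - 25\right) + 11}{51 + 26} = 17 \frac{-24 + 11}{77} = 17 \left(\left(-13\right) \frac{1}{77}\right) = 17 \left(- \frac{13}{77}\right) = - \frac{221}{77}$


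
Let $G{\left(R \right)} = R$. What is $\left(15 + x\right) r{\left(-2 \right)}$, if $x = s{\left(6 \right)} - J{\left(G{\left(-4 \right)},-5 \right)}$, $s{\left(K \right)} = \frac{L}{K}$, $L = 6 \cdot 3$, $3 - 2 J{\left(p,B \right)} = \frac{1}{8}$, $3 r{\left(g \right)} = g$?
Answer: $- \frac{265}{24} \approx -11.042$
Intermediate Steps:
$r{\left(g \right)} = \frac{g}{3}$
$J{\left(p,B \right)} = \frac{23}{16}$ ($J{\left(p,B \right)} = \frac{3}{2} - \frac{1}{2 \cdot 8} = \frac{3}{2} - \frac{1}{16} = \frac{23}{16}$)
$L = 18$
$s{\left(K \right)} = \frac{18}{K}$
$x = \frac{25}{16}$ ($x = \frac{18}{6} - \frac{23}{16} = 18 \cdot \frac{1}{6} - \frac{23}{16} = 3 - \frac{23}{16} = \frac{25}{16} \approx 1.5625$)
$\left(15 + x\right) r{\left(-2 \right)} = \left(15 + \frac{25}{16}\right) \frac{1}{3} \left(-2\right) = \frac{265}{16} \left(- \frac{2}{3}\right) = - \frac{265}{24}$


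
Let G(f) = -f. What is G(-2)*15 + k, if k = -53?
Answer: -23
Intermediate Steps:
G(-2)*15 + k = -1*(-2)*15 - 53 = 2*15 - 53 = 30 - 53 = -23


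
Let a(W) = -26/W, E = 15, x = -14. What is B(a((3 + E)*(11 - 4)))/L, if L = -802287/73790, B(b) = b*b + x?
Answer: 4087744630/3184277103 ≈ 1.2837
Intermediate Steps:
B(b) = -14 + b**2 (B(b) = b*b - 14 = b**2 - 14 = -14 + b**2)
L = -802287/73790 (L = -802287*1/73790 = -802287/73790 ≈ -10.873)
B(a((3 + E)*(11 - 4)))/L = (-14 + (-26*1/((3 + 15)*(11 - 4)))**2)/(-802287/73790) = (-14 + (-26/(18*7))**2)*(-73790/802287) = (-14 + (-26/126)**2)*(-73790/802287) = (-14 + (-26*1/126)**2)*(-73790/802287) = (-14 + (-13/63)**2)*(-73790/802287) = (-14 + 169/3969)*(-73790/802287) = -55397/3969*(-73790/802287) = 4087744630/3184277103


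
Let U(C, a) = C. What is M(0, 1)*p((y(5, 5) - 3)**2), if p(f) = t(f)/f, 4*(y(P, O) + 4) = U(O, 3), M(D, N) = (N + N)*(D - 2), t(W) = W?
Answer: -4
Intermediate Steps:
M(D, N) = 2*N*(-2 + D) (M(D, N) = (2*N)*(-2 + D) = 2*N*(-2 + D))
y(P, O) = -4 + O/4
p(f) = 1 (p(f) = f/f = 1)
M(0, 1)*p((y(5, 5) - 3)**2) = (2*1*(-2 + 0))*1 = (2*1*(-2))*1 = -4*1 = -4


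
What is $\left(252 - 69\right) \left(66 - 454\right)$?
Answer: $-71004$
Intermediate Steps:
$\left(252 - 69\right) \left(66 - 454\right) = 183 \left(-388\right) = -71004$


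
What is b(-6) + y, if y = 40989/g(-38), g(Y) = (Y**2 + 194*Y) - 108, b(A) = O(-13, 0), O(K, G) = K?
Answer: -39819/2012 ≈ -19.791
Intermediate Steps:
b(A) = -13
g(Y) = -108 + Y**2 + 194*Y
y = -13663/2012 (y = 40989/(-108 + (-38)**2 + 194*(-38)) = 40989/(-108 + 1444 - 7372) = 40989/(-6036) = 40989*(-1/6036) = -13663/2012 ≈ -6.7908)
b(-6) + y = -13 - 13663/2012 = -39819/2012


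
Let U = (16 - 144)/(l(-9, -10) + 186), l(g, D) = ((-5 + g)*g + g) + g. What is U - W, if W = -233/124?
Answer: 26315/18228 ≈ 1.4437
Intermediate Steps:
l(g, D) = 2*g + g*(-5 + g) (l(g, D) = (g*(-5 + g) + g) + g = (g + g*(-5 + g)) + g = 2*g + g*(-5 + g))
W = -233/124 (W = -233*1/124 = -233/124 ≈ -1.8790)
U = -64/147 (U = (16 - 144)/(-9*(-3 - 9) + 186) = -128/(-9*(-12) + 186) = -128/(108 + 186) = -128/294 = -128*1/294 = -64/147 ≈ -0.43537)
U - W = -64/147 - 1*(-233/124) = -64/147 + 233/124 = 26315/18228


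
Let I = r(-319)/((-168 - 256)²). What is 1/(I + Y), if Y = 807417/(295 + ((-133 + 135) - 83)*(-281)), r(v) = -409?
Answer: 259057216/9071548043 ≈ 0.028557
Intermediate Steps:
Y = 807417/23056 (Y = 807417/(295 + (2 - 83)*(-281)) = 807417/(295 - 81*(-281)) = 807417/(295 + 22761) = 807417/23056 ≈ 35.020)
I = -409/179776 (I = -409/(-168 - 256)² = -409/((-424)²) = -409/179776 ≈ -0.0022751)
1/(I + Y) = 1/(-409/179776 + 807417/23056) = 1/(9071548043/259057216) = 259057216/9071548043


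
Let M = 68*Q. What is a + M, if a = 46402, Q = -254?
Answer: 29130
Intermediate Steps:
M = -17272 (M = 68*(-254) = -17272)
a + M = 46402 - 17272 = 29130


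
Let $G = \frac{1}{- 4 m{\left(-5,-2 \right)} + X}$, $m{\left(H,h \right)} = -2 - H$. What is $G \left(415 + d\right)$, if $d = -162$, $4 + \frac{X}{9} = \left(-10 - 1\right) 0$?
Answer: $- \frac{253}{48} \approx -5.2708$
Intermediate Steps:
$X = -36$ ($X = -36 + 9 \left(-10 - 1\right) 0 = -36 + 9 \left(\left(-11\right) 0\right) = -36 + 9 \cdot 0 = -36 + 0 = -36$)
$G = - \frac{1}{48}$ ($G = \frac{1}{- 4 \left(-2 - -5\right) - 36} = \frac{1}{- 4 \left(-2 + 5\right) - 36} = \frac{1}{\left(-4\right) 3 - 36} = \frac{1}{-12 - 36} = \frac{1}{-48} = - \frac{1}{48} \approx -0.020833$)
$G \left(415 + d\right) = - \frac{415 - 162}{48} = \left(- \frac{1}{48}\right) 253 = - \frac{253}{48}$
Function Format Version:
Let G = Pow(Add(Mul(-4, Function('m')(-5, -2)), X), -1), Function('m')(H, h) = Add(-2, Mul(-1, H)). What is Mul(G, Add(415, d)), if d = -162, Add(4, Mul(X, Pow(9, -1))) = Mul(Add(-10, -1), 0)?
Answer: Rational(-253, 48) ≈ -5.2708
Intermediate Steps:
X = -36 (X = Add(-36, Mul(9, Mul(Add(-10, -1), 0))) = Add(-36, Mul(9, Mul(-11, 0))) = Add(-36, Mul(9, 0)) = Add(-36, 0) = -36)
G = Rational(-1, 48) (G = Pow(Add(Mul(-4, Add(-2, Mul(-1, -5))), -36), -1) = Pow(Add(Mul(-4, Add(-2, 5)), -36), -1) = Pow(Add(Mul(-4, 3), -36), -1) = Pow(Add(-12, -36), -1) = Pow(-48, -1) = Rational(-1, 48) ≈ -0.020833)
Mul(G, Add(415, d)) = Mul(Rational(-1, 48), Add(415, -162)) = Mul(Rational(-1, 48), 253) = Rational(-253, 48)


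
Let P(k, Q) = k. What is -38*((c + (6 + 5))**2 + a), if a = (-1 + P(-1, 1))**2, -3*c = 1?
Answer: -40280/9 ≈ -4475.6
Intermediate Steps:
c = -1/3 (c = -1/3*1 = -1/3 ≈ -0.33333)
a = 4 (a = (-1 - 1)**2 = (-2)**2 = 4)
-38*((c + (6 + 5))**2 + a) = -38*((-1/3 + (6 + 5))**2 + 4) = -38*((-1/3 + 11)**2 + 4) = -38*((32/3)**2 + 4) = -38*(1024/9 + 4) = -38*1060/9 = -40280/9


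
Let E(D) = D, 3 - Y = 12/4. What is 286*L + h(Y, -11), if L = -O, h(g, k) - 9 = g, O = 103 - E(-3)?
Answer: -30307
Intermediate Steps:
Y = 0 (Y = 3 - 12/4 = 3 - 1*3 = 3 - 3 = 0)
O = 106 (O = 103 - 1*(-3) = 103 + 3 = 106)
h(g, k) = 9 + g
L = -106 (L = -1*106 = -106)
286*L + h(Y, -11) = 286*(-106) + (9 + 0) = -30316 + 9 = -30307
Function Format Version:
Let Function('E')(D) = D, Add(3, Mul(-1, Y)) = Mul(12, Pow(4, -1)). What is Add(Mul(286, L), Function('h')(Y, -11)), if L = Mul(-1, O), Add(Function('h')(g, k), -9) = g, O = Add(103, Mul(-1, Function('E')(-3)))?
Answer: -30307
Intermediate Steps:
Y = 0 (Y = Add(3, Mul(-1, Mul(12, Pow(4, -1)))) = Add(3, Mul(-1, Mul(12, Rational(1, 4)))) = Add(3, Mul(-1, 3)) = Add(3, -3) = 0)
O = 106 (O = Add(103, Mul(-1, -3)) = Add(103, 3) = 106)
Function('h')(g, k) = Add(9, g)
L = -106 (L = Mul(-1, 106) = -106)
Add(Mul(286, L), Function('h')(Y, -11)) = Add(Mul(286, -106), Add(9, 0)) = Add(-30316, 9) = -30307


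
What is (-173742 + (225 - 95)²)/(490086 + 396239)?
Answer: -156842/886325 ≈ -0.17696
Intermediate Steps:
(-173742 + (225 - 95)²)/(490086 + 396239) = (-173742 + 130²)/886325 = (-173742 + 16900)*(1/886325) = -156842*1/886325 = -156842/886325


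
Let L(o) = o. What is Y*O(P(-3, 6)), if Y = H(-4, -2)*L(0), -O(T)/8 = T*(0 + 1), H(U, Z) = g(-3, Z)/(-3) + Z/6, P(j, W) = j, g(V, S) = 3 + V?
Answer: 0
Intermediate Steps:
H(U, Z) = Z/6 (H(U, Z) = (3 - 3)/(-3) + Z/6 = 0*(-⅓) + Z*(⅙) = 0 + Z/6 = Z/6)
O(T) = -8*T (O(T) = -8*T*(0 + 1) = -8*T)
Y = 0 (Y = ((⅙)*(-2))*0 = -⅓*0 = 0)
Y*O(P(-3, 6)) = 0*(-8*(-3)) = 0*24 = 0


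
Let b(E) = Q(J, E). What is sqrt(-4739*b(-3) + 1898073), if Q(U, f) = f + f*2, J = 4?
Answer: 6*sqrt(53909) ≈ 1393.1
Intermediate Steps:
Q(U, f) = 3*f (Q(U, f) = f + 2*f = 3*f)
b(E) = 3*E
sqrt(-4739*b(-3) + 1898073) = sqrt(-14217*(-3) + 1898073) = sqrt(-4739*(-9) + 1898073) = sqrt(42651 + 1898073) = sqrt(1940724) = 6*sqrt(53909)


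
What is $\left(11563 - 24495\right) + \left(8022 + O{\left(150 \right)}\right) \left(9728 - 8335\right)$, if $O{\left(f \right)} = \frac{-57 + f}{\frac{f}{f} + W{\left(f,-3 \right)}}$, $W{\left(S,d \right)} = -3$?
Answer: $\frac{22193879}{2} \approx 1.1097 \cdot 10^{7}$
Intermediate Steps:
$O{\left(f \right)} = \frac{57}{2} - \frac{f}{2}$ ($O{\left(f \right)} = \frac{-57 + f}{\frac{f}{f} - 3} = \frac{-57 + f}{1 - 3} = \frac{-57 + f}{-2} = \left(-57 + f\right) \left(- \frac{1}{2}\right) = \frac{57}{2} - \frac{f}{2}$)
$\left(11563 - 24495\right) + \left(8022 + O{\left(150 \right)}\right) \left(9728 - 8335\right) = \left(11563 - 24495\right) + \left(8022 + \left(\frac{57}{2} - 75\right)\right) \left(9728 - 8335\right) = -12932 + \left(8022 + \left(\frac{57}{2} - 75\right)\right) \left(9728 - 8335\right) = -12932 + \left(8022 - \frac{93}{2}\right) 1393 = -12932 + \frac{15951}{2} \cdot 1393 = -12932 + \frac{22219743}{2} = \frac{22193879}{2}$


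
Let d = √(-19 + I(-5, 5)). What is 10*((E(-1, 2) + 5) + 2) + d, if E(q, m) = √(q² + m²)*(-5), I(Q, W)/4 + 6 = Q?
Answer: 70 - 50*√5 + 3*I*√7 ≈ -41.803 + 7.9373*I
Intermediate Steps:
I(Q, W) = -24 + 4*Q
E(q, m) = -5*√(m² + q²) (E(q, m) = √(m² + q²)*(-5) = -5*√(m² + q²))
d = 3*I*√7 (d = √(-19 + (-24 + 4*(-5))) = √(-19 + (-24 - 20)) = √(-19 - 44) = √(-63) = 3*I*√7 ≈ 7.9373*I)
10*((E(-1, 2) + 5) + 2) + d = 10*((-5*√(2² + (-1)²) + 5) + 2) + 3*I*√7 = 10*((-5*√(4 + 1) + 5) + 2) + 3*I*√7 = 10*((-5*√5 + 5) + 2) + 3*I*√7 = 10*((5 - 5*√5) + 2) + 3*I*√7 = 10*(7 - 5*√5) + 3*I*√7 = (70 - 50*√5) + 3*I*√7 = 70 - 50*√5 + 3*I*√7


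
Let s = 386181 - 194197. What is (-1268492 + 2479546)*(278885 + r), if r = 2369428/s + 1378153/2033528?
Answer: 3483288199056803229/10312892 ≈ 3.3776e+11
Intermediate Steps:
s = 191984
r = 45382870603/3485757496 (r = 2369428/191984 + 1378153/2033528 = 2369428*(1/191984) + 1378153*(1/2033528) = 592357/47996 + 196879/290504 = 45382870603/3485757496 ≈ 13.020)
(-1268492 + 2479546)*(278885 + r) = (-1268492 + 2479546)*(278885 + 45382870603/3485757496) = 1211054*(972170862142563/3485757496) = 3483288199056803229/10312892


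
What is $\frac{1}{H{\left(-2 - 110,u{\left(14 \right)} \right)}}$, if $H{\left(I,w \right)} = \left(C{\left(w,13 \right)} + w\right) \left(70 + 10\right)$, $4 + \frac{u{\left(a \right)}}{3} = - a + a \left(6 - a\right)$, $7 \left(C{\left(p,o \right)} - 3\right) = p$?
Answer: $- \frac{7}{247920} \approx -2.8235 \cdot 10^{-5}$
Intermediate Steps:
$C{\left(p,o \right)} = 3 + \frac{p}{7}$
$u{\left(a \right)} = -12 - 3 a + 3 a \left(6 - a\right)$ ($u{\left(a \right)} = -12 + 3 \left(- a + a \left(6 - a\right)\right) = -12 + \left(- 3 a + 3 a \left(6 - a\right)\right) = -12 - 3 a + 3 a \left(6 - a\right)$)
$H{\left(I,w \right)} = 240 + \frac{640 w}{7}$ ($H{\left(I,w \right)} = \left(\left(3 + \frac{w}{7}\right) + w\right) \left(70 + 10\right) = \left(3 + \frac{8 w}{7}\right) 80 = 240 + \frac{640 w}{7}$)
$\frac{1}{H{\left(-2 - 110,u{\left(14 \right)} \right)}} = \frac{1}{240 + \frac{640 \left(-12 - 3 \cdot 14^{2} + 15 \cdot 14\right)}{7}} = \frac{1}{240 + \frac{640 \left(-12 - 588 + 210\right)}{7}} = \frac{1}{240 + \frac{640}{7} \left(-390\right)} = \frac{1}{240 - \frac{249600}{7}} = \frac{1}{- \frac{247920}{7}} = - \frac{7}{247920}$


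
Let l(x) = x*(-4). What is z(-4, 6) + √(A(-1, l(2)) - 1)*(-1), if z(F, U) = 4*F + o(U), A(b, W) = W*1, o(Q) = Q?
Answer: -10 - 3*I ≈ -10.0 - 3.0*I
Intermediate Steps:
l(x) = -4*x
A(b, W) = W
z(F, U) = U + 4*F (z(F, U) = 4*F + U = U + 4*F)
z(-4, 6) + √(A(-1, l(2)) - 1)*(-1) = (6 + 4*(-4)) + √(-4*2 - 1)*(-1) = (6 - 16) + √(-8 - 1)*(-1) = -10 + √(-9)*(-1) = -10 + (3*I)*(-1) = -10 - 3*I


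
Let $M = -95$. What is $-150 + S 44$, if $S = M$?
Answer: $-4330$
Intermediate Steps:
$S = -95$
$-150 + S 44 = -150 - 4180 = -4330$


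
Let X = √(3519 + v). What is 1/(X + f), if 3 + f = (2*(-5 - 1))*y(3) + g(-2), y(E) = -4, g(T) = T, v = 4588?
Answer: -43/6258 + 11*√67/6258 ≈ 0.0075166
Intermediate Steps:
X = 11*√67 (X = √(3519 + 4588) = √8107 = 11*√67 ≈ 90.039)
f = 43 (f = -3 + ((2*(-5 - 1))*(-4) - 2) = -3 + ((2*(-6))*(-4) - 2) = -3 + (-12*(-4) - 2) = -3 + (48 - 2) = -3 + 46 = 43)
1/(X + f) = 1/(11*√67 + 43) = 1/(43 + 11*√67)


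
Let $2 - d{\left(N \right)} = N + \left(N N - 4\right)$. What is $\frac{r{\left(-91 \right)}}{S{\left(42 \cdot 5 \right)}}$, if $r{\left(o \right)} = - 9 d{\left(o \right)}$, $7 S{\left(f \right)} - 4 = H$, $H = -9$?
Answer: $- \frac{515592}{5} \approx -1.0312 \cdot 10^{5}$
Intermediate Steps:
$d{\left(N \right)} = 6 - N - N^{2}$ ($d{\left(N \right)} = 2 - \left(N + \left(N N - 4\right)\right) = 2 - \left(N + \left(N^{2} - 4\right)\right) = 2 - \left(N + \left(-4 + N^{2}\right)\right) = 2 - \left(-4 + N + N^{2}\right) = 6 - N - N^{2}$)
$S{\left(f \right)} = - \frac{5}{7}$ ($S{\left(f \right)} = \frac{4}{7} + \frac{1}{7} \left(-9\right) = \frac{4}{7} - \frac{9}{7} = - \frac{5}{7}$)
$r{\left(o \right)} = -54 + 9 o + 9 o^{2}$ ($r{\left(o \right)} = - 9 \left(6 - o - o^{2}\right) = -54 + 9 o + 9 o^{2}$)
$\frac{r{\left(-91 \right)}}{S{\left(42 \cdot 5 \right)}} = \frac{-54 + 9 \left(-91\right) + 9 \left(-91\right)^{2}}{- \frac{5}{7}} = \left(-54 - 819 + 9 \cdot 8281\right) \left(- \frac{7}{5}\right) = \left(-54 - 819 + 74529\right) \left(- \frac{7}{5}\right) = 73656 \left(- \frac{7}{5}\right) = - \frac{515592}{5}$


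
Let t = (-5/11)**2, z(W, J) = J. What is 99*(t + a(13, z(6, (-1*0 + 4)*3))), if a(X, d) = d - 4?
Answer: 8937/11 ≈ 812.45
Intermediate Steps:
a(X, d) = -4 + d
t = 25/121 (t = (-5*1/11)**2 = (-5/11)**2 = 25/121 ≈ 0.20661)
99*(t + a(13, z(6, (-1*0 + 4)*3))) = 99*(25/121 + (-4 + (-1*0 + 4)*3)) = 99*(25/121 + (-4 + (0 + 4)*3)) = 99*(25/121 + (-4 + 4*3)) = 99*(25/121 + (-4 + 12)) = 99*(25/121 + 8) = 99*(993/121) = 8937/11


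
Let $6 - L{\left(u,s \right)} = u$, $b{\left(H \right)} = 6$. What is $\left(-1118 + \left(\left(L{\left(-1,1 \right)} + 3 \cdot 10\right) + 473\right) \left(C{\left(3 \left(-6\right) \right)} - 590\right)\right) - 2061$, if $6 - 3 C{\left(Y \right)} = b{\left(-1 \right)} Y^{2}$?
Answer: $-633539$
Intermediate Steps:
$L{\left(u,s \right)} = 6 - u$
$C{\left(Y \right)} = 2 - 2 Y^{2}$ ($C{\left(Y \right)} = 2 - \frac{6 Y^{2}}{3} = 2 - 2 Y^{2}$)
$\left(-1118 + \left(\left(L{\left(-1,1 \right)} + 3 \cdot 10\right) + 473\right) \left(C{\left(3 \left(-6\right) \right)} - 590\right)\right) - 2061 = \left(-1118 + \left(\left(\left(6 - -1\right) + 3 \cdot 10\right) + 473\right) \left(\left(2 - 2 \left(3 \left(-6\right)\right)^{2}\right) - 590\right)\right) - 2061 = \left(-1118 + \left(\left(\left(6 + 1\right) + 30\right) + 473\right) \left(\left(2 - 2 \left(-18\right)^{2}\right) - 590\right)\right) - 2061 = \left(-1118 + \left(\left(7 + 30\right) + 473\right) \left(\left(2 - 648\right) - 590\right)\right) - 2061 = \left(-1118 + \left(37 + 473\right) \left(\left(2 - 648\right) - 590\right)\right) - 2061 = \left(-1118 + 510 \left(-646 - 590\right)\right) - 2061 = \left(-1118 + 510 \left(-1236\right)\right) - 2061 = \left(-1118 - 630360\right) - 2061 = -631478 - 2061 = -633539$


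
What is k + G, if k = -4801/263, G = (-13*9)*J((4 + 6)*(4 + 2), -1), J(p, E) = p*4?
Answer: -7389841/263 ≈ -28098.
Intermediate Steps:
J(p, E) = 4*p
G = -28080 (G = (-13*9)*(4*((4 + 6)*(4 + 2))) = -468*10*6 = -468*60 = -117*240 = -28080)
k = -4801/263 (k = -4801*1/263 = -4801/263 ≈ -18.255)
k + G = -4801/263 - 28080 = -7389841/263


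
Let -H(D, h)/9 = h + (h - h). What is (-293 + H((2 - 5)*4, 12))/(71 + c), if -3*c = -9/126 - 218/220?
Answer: -463155/82414 ≈ -5.6199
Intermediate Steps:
H(D, h) = -9*h (H(D, h) = -9*(h + (h - h)) = -9*(h + 0) = -9*h)
c = 409/1155 (c = -(-9/126 - 218/220)/3 = -(-9*1/126 - 218*1/220)/3 = -(-1/14 - 109/110)/3 = -⅓*(-409/385) = 409/1155 ≈ 0.35411)
(-293 + H((2 - 5)*4, 12))/(71 + c) = (-293 - 9*12)/(71 + 409/1155) = (-293 - 108)/(82414/1155) = -401*1155/82414 = -463155/82414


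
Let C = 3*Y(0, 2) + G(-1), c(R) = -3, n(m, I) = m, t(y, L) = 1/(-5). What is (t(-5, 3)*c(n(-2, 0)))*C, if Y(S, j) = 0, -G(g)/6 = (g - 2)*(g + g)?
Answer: -108/5 ≈ -21.600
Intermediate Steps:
G(g) = -12*g*(-2 + g) (G(g) = -6*(g - 2)*(g + g) = -6*(-2 + g)*2*g = -12*g*(-2 + g))
t(y, L) = -⅕
C = -36 (C = 3*0 + 12*(-1)*(2 - 1*(-1)) = 0 + 12*(-1)*(2 + 1) = 0 + 12*(-1)*3 = 0 - 36 = -36)
(t(-5, 3)*c(n(-2, 0)))*C = -⅕*(-3)*(-36) = (⅗)*(-36) = -108/5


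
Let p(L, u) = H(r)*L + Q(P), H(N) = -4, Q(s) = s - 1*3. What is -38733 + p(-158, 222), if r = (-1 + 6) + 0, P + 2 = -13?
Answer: -38119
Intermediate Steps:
P = -15 (P = -2 - 13 = -15)
Q(s) = -3 + s (Q(s) = s - 3 = -3 + s)
r = 5 (r = 5 + 0 = 5)
p(L, u) = -18 - 4*L (p(L, u) = -4*L + (-3 - 15) = -4*L - 18 = -18 - 4*L)
-38733 + p(-158, 222) = -38733 + (-18 - 4*(-158)) = -38733 + (-18 + 632) = -38733 + 614 = -38119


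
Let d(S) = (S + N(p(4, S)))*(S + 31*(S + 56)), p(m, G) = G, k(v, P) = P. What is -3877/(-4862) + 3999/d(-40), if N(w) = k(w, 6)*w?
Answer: 79262037/103463360 ≈ 0.76609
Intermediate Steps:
N(w) = 6*w
d(S) = 7*S*(1736 + 32*S) (d(S) = (S + 6*S)*(S + 31*(S + 56)) = (7*S)*(S + 31*(56 + S)) = (7*S)*(S + (1736 + 31*S)) = (7*S)*(1736 + 32*S) = 7*S*(1736 + 32*S))
-3877/(-4862) + 3999/d(-40) = -3877/(-4862) + 3999/((56*(-40)*(217 + 4*(-40)))) = -3877*(-1/4862) + 3999/((56*(-40)*(217 - 160))) = 3877/4862 + 3999/((56*(-40)*57)) = 3877/4862 + 3999/(-127680) = 3877/4862 + 3999*(-1/127680) = 3877/4862 - 1333/42560 = 79262037/103463360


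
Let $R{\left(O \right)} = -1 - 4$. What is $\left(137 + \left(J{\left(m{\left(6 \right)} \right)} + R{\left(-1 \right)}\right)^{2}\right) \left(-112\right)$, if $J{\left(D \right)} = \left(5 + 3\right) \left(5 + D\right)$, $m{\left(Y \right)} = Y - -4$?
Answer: $-1496544$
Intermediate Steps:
$m{\left(Y \right)} = 4 + Y$ ($m{\left(Y \right)} = Y + 4 = 4 + Y$)
$R{\left(O \right)} = -5$
$J{\left(D \right)} = 40 + 8 D$ ($J{\left(D \right)} = 8 \left(5 + D\right) = 40 + 8 D$)
$\left(137 + \left(J{\left(m{\left(6 \right)} \right)} + R{\left(-1 \right)}\right)^{2}\right) \left(-112\right) = \left(137 + \left(\left(40 + 8 \left(4 + 6\right)\right) - 5\right)^{2}\right) \left(-112\right) = \left(137 + \left(\left(40 + 8 \cdot 10\right) - 5\right)^{2}\right) \left(-112\right) = \left(137 + \left(\left(40 + 80\right) - 5\right)^{2}\right) \left(-112\right) = \left(137 + \left(120 - 5\right)^{2}\right) \left(-112\right) = \left(137 + 115^{2}\right) \left(-112\right) = \left(137 + 13225\right) \left(-112\right) = 13362 \left(-112\right) = -1496544$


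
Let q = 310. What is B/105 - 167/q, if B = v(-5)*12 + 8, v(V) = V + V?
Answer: -1493/930 ≈ -1.6054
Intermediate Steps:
v(V) = 2*V
B = -112 (B = (2*(-5))*12 + 8 = -10*12 + 8 = -120 + 8 = -112)
B/105 - 167/q = -112/105 - 167/310 = -112*1/105 - 167*1/310 = -16/15 - 167/310 = -1493/930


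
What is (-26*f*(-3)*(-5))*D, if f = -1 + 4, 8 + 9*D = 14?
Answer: -780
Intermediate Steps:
D = 2/3 (D = -8/9 + (1/9)*14 = -8/9 + 14/9 = 2/3 ≈ 0.66667)
f = 3
(-26*f*(-3)*(-5))*D = -26*3*(-3)*(-5)*(2/3) = -(-234)*(-5)*(2/3) = -26*45*(2/3) = -1170*2/3 = -780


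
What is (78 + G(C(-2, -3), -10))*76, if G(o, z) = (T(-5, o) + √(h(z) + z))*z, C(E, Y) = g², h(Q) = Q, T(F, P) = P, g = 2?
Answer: 2888 - 1520*I*√5 ≈ 2888.0 - 3398.8*I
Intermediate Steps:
C(E, Y) = 4 (C(E, Y) = 2² = 4)
G(o, z) = z*(o + √2*√z) (G(o, z) = (o + √(z + z))*z = (o + √(2*z))*z = (o + √2*√z)*z = z*(o + √2*√z))
(78 + G(C(-2, -3), -10))*76 = (78 - 10*(4 + √2*√(-10)))*76 = (78 - 10*(4 + √2*(I*√10)))*76 = (78 - 10*(4 + 2*I*√5))*76 = (78 + (-40 - 20*I*√5))*76 = (38 - 20*I*√5)*76 = 2888 - 1520*I*√5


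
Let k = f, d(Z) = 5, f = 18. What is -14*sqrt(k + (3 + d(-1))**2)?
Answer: -14*sqrt(82) ≈ -126.78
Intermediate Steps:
k = 18
-14*sqrt(k + (3 + d(-1))**2) = -14*sqrt(18 + (3 + 5)**2) = -14*sqrt(18 + 8**2) = -14*sqrt(18 + 64) = -14*sqrt(82)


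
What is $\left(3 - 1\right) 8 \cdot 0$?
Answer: $0$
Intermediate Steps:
$\left(3 - 1\right) 8 \cdot 0 = 2 \cdot 8 \cdot 0 = 16 \cdot 0 = 0$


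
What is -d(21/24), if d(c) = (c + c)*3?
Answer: -21/4 ≈ -5.2500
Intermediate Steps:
d(c) = 6*c (d(c) = (2*c)*3 = 6*c)
-d(21/24) = -6*21/24 = -6*21*(1/24) = -6*7/8 = -1*21/4 = -21/4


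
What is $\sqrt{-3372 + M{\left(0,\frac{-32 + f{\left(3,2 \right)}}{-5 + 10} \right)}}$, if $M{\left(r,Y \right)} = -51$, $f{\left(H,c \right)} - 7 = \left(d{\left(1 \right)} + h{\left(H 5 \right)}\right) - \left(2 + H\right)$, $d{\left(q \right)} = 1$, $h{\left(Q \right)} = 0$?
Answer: $i \sqrt{3423} \approx 58.506 i$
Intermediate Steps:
$f{\left(H,c \right)} = 6 - H$ ($f{\left(H,c \right)} = 7 + \left(\left(1 + 0\right) - \left(2 + H\right)\right) = 7 + \left(1 - \left(2 + H\right)\right) = 7 - \left(1 + H\right) = 6 - H$)
$\sqrt{-3372 + M{\left(0,\frac{-32 + f{\left(3,2 \right)}}{-5 + 10} \right)}} = \sqrt{-3372 - 51} = \sqrt{-3423} = i \sqrt{3423}$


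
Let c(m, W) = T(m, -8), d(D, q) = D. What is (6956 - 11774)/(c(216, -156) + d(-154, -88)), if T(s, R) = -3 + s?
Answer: -4818/59 ≈ -81.661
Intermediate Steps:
c(m, W) = -3 + m
(6956 - 11774)/(c(216, -156) + d(-154, -88)) = (6956 - 11774)/((-3 + 216) - 154) = -4818/(213 - 154) = -4818/59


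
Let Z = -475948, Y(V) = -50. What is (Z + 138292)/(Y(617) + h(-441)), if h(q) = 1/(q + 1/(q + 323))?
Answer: 1464273382/216839 ≈ 6752.8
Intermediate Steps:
h(q) = 1/(q + 1/(323 + q))
(Z + 138292)/(Y(617) + h(-441)) = (-475948 + 138292)/(-50 + (323 - 441)/(1 + (-441)**2 + 323*(-441))) = -337656/(-50 - 118/(1 + 194481 - 142443)) = -337656/(-50 - 118/52039) = -337656/(-2602068/52039) = -337656*(-52039/2602068) = 1464273382/216839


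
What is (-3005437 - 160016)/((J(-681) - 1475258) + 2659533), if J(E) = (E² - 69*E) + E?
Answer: -3165453/1694344 ≈ -1.8682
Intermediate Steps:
J(E) = E² - 68*E
(-3005437 - 160016)/((J(-681) - 1475258) + 2659533) = (-3005437 - 160016)/((-681*(-68 - 681) - 1475258) + 2659533) = -3165453/((-681*(-749) - 1475258) + 2659533) = -3165453/((510069 - 1475258) + 2659533) = -3165453/(-965189 + 2659533) = -3165453/1694344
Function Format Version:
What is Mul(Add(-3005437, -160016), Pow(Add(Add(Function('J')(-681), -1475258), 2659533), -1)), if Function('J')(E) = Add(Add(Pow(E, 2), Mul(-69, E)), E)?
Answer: Rational(-3165453, 1694344) ≈ -1.8682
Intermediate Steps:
Function('J')(E) = Add(Pow(E, 2), Mul(-68, E))
Mul(Add(-3005437, -160016), Pow(Add(Add(Function('J')(-681), -1475258), 2659533), -1)) = Mul(Add(-3005437, -160016), Pow(Add(Add(Mul(-681, Add(-68, -681)), -1475258), 2659533), -1)) = Mul(-3165453, Pow(Add(Add(Mul(-681, -749), -1475258), 2659533), -1)) = Mul(-3165453, Pow(Add(Add(510069, -1475258), 2659533), -1)) = Mul(-3165453, Pow(Add(-965189, 2659533), -1)) = Mul(-3165453, Pow(1694344, -1)) = Mul(-3165453, Rational(1, 1694344)) = Rational(-3165453, 1694344)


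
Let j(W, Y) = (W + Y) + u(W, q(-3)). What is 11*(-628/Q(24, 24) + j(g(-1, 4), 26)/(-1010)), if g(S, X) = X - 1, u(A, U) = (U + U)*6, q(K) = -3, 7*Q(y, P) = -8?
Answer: 3052511/505 ≈ 6044.6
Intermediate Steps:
Q(y, P) = -8/7 (Q(y, P) = (1/7)*(-8) = -8/7)
u(A, U) = 12*U (u(A, U) = (2*U)*6 = 12*U)
g(S, X) = -1 + X
j(W, Y) = -36 + W + Y (j(W, Y) = (W + Y) + 12*(-3) = (W + Y) - 36 = -36 + W + Y)
11*(-628/Q(24, 24) + j(g(-1, 4), 26)/(-1010)) = 11*(-628/(-8/7) + (-36 + (-1 + 4) + 26)/(-1010)) = 11*(-628*(-7/8) + (-36 + 3 + 26)*(-1/1010)) = 11*(1099/2 - 7*(-1/1010)) = 11*(1099/2 + 7/1010) = 11*(277501/505) = 3052511/505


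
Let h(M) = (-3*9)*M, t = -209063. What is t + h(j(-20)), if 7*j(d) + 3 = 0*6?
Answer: -1463360/7 ≈ -2.0905e+5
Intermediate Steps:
j(d) = -3/7 (j(d) = -3/7 + (0*6)/7 = -3/7 + (⅐)*0 = -3/7 + 0 = -3/7)
h(M) = -27*M
t + h(j(-20)) = -209063 - 27*(-3/7) = -209063 + 81/7 = -1463360/7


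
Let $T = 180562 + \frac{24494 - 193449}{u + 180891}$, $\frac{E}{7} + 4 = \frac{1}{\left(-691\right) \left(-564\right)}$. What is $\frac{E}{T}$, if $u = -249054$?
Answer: $- \frac{247937573065}{1598883833806388} \approx -0.00015507$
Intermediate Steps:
$E = - \frac{10912265}{389724}$ ($E = -28 + \frac{7}{\left(-691\right) \left(-564\right)} = -28 + \frac{7}{389724} = - \frac{10912265}{389724} \approx -28.0$)
$T = \frac{12307816561}{68163}$ ($T = 180562 + \frac{24494 - 193449}{-249054 + 180891} = 180562 - \frac{168955}{-68163} = 180562 - - \frac{168955}{68163} = 180562 + \frac{168955}{68163} = \frac{12307816561}{68163} \approx 1.8056 \cdot 10^{5}$)
$\frac{E}{T} = - \frac{10912265}{389724 \cdot \frac{12307816561}{68163}} = \left(- \frac{10912265}{389724}\right) \frac{68163}{12307816561} = - \frac{247937573065}{1598883833806388}$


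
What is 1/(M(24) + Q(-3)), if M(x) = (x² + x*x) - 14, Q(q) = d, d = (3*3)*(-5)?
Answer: 1/1093 ≈ 0.00091491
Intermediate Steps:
d = -45 (d = 9*(-5) = -45)
Q(q) = -45
M(x) = -14 + 2*x² (M(x) = (x² + x²) - 14 = 2*x² - 14 = -14 + 2*x²)
1/(M(24) + Q(-3)) = 1/((-14 + 2*24²) - 45) = 1/((-14 + 2*576) - 45) = 1/((-14 + 1152) - 45) = 1/(1138 - 45) = 1/1093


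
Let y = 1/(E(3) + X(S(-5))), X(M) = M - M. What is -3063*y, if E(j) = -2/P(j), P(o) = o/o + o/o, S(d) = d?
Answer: 3063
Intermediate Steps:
P(o) = 2 (P(o) = 1 + 1 = 2)
X(M) = 0
E(j) = -1 (E(j) = -2/2 = -2*1/2 = -1)
y = -1 (y = 1/(-1 + 0) = 1/(-1) = -1)
-3063*y = -3063*(-1) = 3063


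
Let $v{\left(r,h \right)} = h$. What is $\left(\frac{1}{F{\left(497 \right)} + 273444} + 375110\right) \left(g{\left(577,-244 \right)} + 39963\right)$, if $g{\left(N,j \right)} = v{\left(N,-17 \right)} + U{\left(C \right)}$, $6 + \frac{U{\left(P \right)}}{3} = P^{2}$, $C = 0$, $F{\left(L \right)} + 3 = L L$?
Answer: $\frac{556784550576852}{37175} \approx 1.4977 \cdot 10^{10}$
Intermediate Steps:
$F{\left(L \right)} = -3 + L^{2}$ ($F{\left(L \right)} = -3 + L L = -3 + L^{2}$)
$U{\left(P \right)} = -18 + 3 P^{2}$
$g{\left(N,j \right)} = -35$ ($g{\left(N,j \right)} = -17 - \left(18 - 3 \cdot 0^{2}\right) = -17 + \left(-18 + 3 \cdot 0\right) = -17 + \left(-18 + 0\right) = -17 - 18 = -35$)
$\left(\frac{1}{F{\left(497 \right)} + 273444} + 375110\right) \left(g{\left(577,-244 \right)} + 39963\right) = \left(\frac{1}{\left(-3 + 497^{2}\right) + 273444} + 375110\right) \left(-35 + 39963\right) = \left(\frac{1}{\left(-3 + 247009\right) + 273444} + 375110\right) 39928 = \left(\frac{1}{247006 + 273444} + 375110\right) 39928 = \left(\frac{1}{520450} + 375110\right) 39928 = \frac{195225999501}{520450} \cdot 39928 = \frac{556784550576852}{37175}$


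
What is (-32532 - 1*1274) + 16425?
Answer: -17381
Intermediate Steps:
(-32532 - 1*1274) + 16425 = (-32532 - 1274) + 16425 = -33806 + 16425 = -17381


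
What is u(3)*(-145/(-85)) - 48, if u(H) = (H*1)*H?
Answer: -555/17 ≈ -32.647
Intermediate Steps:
u(H) = H² (u(H) = H*H = H²)
u(3)*(-145/(-85)) - 48 = 3²*(-145/(-85)) - 48 = 9*(-145*(-1/85)) - 48 = 9*(29/17) - 48 = 261/17 - 48 = -555/17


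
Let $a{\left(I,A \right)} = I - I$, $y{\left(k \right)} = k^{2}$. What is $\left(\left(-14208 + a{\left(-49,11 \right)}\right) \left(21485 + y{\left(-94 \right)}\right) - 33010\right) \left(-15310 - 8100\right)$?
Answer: $10085818742980$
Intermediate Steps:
$a{\left(I,A \right)} = 0$
$\left(\left(-14208 + a{\left(-49,11 \right)}\right) \left(21485 + y{\left(-94 \right)}\right) - 33010\right) \left(-15310 - 8100\right) = \left(\left(-14208 + 0\right) \left(21485 + \left(-94\right)^{2}\right) - 33010\right) \left(-15310 - 8100\right) = \left(- 14208 \left(21485 + 8836\right) - 33010\right) \left(-23410\right) = \left(\left(-14208\right) 30321 - 33010\right) \left(-23410\right) = \left(-430800768 - 33010\right) \left(-23410\right) = \left(-430833778\right) \left(-23410\right) = 10085818742980$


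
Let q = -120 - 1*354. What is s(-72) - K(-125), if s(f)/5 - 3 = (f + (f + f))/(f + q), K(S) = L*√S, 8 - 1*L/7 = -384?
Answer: 1545/91 - 13720*I*√5 ≈ 16.978 - 30679.0*I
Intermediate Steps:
L = 2744 (L = 56 - 7*(-384) = 56 + 2688 = 2744)
K(S) = 2744*√S
q = -474 (q = -120 - 354 = -474)
s(f) = 15 + 15*f/(-474 + f) (s(f) = 15 + 5*((f + (f + f))/(f - 474)) = 15 + 5*((f + 2*f)/(-474 + f)) = 15 + 5*((3*f)/(-474 + f)) = 15 + 5*(3*f/(-474 + f)) = 15 + 15*f/(-474 + f))
s(-72) - K(-125) = 30*(-237 - 72)/(-474 - 72) - 2744*√(-125) = 30*(-309)/(-546) - 2744*5*I*√5 = 30*(-1/546)*(-309) - 13720*I*√5 = 1545/91 - 13720*I*√5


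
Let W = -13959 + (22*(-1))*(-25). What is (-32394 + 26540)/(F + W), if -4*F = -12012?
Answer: 2927/5203 ≈ 0.56256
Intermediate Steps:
F = 3003 (F = -1/4*(-12012) = 3003)
W = -13409 (W = -13959 - 22*(-25) = -13959 + 550 = -13409)
(-32394 + 26540)/(F + W) = (-32394 + 26540)/(3003 - 13409) = -5854/(-10406) = -5854*(-1/10406) = 2927/5203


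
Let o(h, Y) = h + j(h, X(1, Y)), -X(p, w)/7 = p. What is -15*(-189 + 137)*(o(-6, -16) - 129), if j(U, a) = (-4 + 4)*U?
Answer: -105300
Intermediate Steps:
X(p, w) = -7*p
j(U, a) = 0 (j(U, a) = 0*U = 0)
o(h, Y) = h (o(h, Y) = h + 0 = h)
-15*(-189 + 137)*(o(-6, -16) - 129) = -15*(-189 + 137)*(-6 - 129) = -(-780)*(-135) = -15*7020 = -105300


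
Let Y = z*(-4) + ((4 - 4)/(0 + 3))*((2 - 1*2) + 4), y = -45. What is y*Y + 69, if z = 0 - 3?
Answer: -471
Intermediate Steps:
z = -3
Y = 12 (Y = -3*(-4) + ((4 - 4)/(0 + 3))*((2 - 1*2) + 4) = 12 + (0/3)*((2 - 2) + 4) = 12 + (0*(⅓))*(0 + 4) = 12 + 0*4 = 12 + 0 = 12)
y*Y + 69 = -45*12 + 69 = -540 + 69 = -471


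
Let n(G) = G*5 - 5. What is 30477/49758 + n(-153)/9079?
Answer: 11351763/21512042 ≈ 0.52769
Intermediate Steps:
n(G) = -5 + 5*G (n(G) = 5*G - 5 = -5 + 5*G)
30477/49758 + n(-153)/9079 = 30477/49758 + (-5 + 5*(-153))/9079 = 30477*(1/49758) + (-5 - 765)*(1/9079) = 10159/16586 - 770*1/9079 = 10159/16586 - 110/1297 = 11351763/21512042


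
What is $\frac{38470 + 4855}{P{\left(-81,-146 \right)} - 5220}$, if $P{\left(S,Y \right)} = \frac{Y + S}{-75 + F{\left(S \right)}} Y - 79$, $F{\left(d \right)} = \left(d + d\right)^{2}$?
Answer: $- \frac{1133771925}{138636389} \approx -8.178$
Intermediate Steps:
$F{\left(d \right)} = 4 d^{2}$ ($F{\left(d \right)} = \left(2 d\right)^{2} = 4 d^{2}$)
$P{\left(S,Y \right)} = -79 + \frac{Y \left(S + Y\right)}{-75 + 4 S^{2}}$ ($P{\left(S,Y \right)} = \frac{Y + S}{-75 + 4 S^{2}} Y - 79 = \frac{S + Y}{-75 + 4 S^{2}} Y - 79 = \frac{Y \left(S + Y\right)}{-75 + 4 S^{2}} - 79 = -79 + \frac{Y \left(S + Y\right)}{-75 + 4 S^{2}}$)
$\frac{38470 + 4855}{P{\left(-81,-146 \right)} - 5220} = \frac{38470 + 4855}{\frac{5925 + \left(-146\right)^{2} - 316 \left(-81\right)^{2} - -11826}{-75 + 4 \left(-81\right)^{2}} - 5220} = \frac{43325}{\frac{5925 + 21316 - 2073276 + 11826}{-75 + 4 \cdot 6561} - 5220} = \frac{43325}{\frac{5925 + 21316 - 2073276 + 11826}{-75 + 26244} - 5220} = \frac{43325}{\frac{1}{26169} \left(-2034209\right) - 5220} = \frac{43325}{- \frac{2034209}{26169} - 5220} = \frac{43325}{- \frac{138636389}{26169}} = 43325 \left(- \frac{26169}{138636389}\right) = - \frac{1133771925}{138636389}$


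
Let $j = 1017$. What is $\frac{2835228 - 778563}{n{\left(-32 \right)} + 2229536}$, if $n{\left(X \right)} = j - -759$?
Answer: $\frac{2056665}{2231312} \approx 0.92173$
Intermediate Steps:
$n{\left(X \right)} = 1776$ ($n{\left(X \right)} = 1017 - -759 = 1017 + 759 = 1776$)
$\frac{2835228 - 778563}{n{\left(-32 \right)} + 2229536} = \frac{2835228 - 778563}{1776 + 2229536} = \frac{2056665}{2231312}$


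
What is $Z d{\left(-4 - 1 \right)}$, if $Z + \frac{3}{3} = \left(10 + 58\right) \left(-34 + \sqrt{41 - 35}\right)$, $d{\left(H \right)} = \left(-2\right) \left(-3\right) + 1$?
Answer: $-16191 + 476 \sqrt{6} \approx -15025.0$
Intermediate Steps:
$d{\left(H \right)} = 7$ ($d{\left(H \right)} = 6 + 1 = 7$)
$Z = -2313 + 68 \sqrt{6}$ ($Z = -1 + \left(10 + 58\right) \left(-34 + \sqrt{41 - 35}\right) = -1 + 68 \left(-34 + \sqrt{6}\right) = -1 - \left(2312 - 68 \sqrt{6}\right) = -2313 + 68 \sqrt{6} \approx -2146.4$)
$Z d{\left(-4 - 1 \right)} = \left(-2313 + 68 \sqrt{6}\right) 7 = -16191 + 476 \sqrt{6}$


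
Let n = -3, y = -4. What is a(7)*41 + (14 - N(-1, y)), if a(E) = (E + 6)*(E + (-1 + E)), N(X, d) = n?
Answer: 6946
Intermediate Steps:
N(X, d) = -3
a(E) = (-1 + 2*E)*(6 + E) (a(E) = (6 + E)*(-1 + 2*E) = (-1 + 2*E)*(6 + E))
a(7)*41 + (14 - N(-1, y)) = (-6 + 2*7² + 11*7)*41 + (14 - 1*(-3)) = (-6 + 2*49 + 77)*41 + (14 + 3) = (-6 + 98 + 77)*41 + 17 = 169*41 + 17 = 6929 + 17 = 6946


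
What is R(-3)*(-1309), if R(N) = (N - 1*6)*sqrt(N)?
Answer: 11781*I*sqrt(3) ≈ 20405.0*I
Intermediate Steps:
R(N) = sqrt(N)*(-6 + N) (R(N) = (N - 6)*sqrt(N) = (-6 + N)*sqrt(N) = sqrt(N)*(-6 + N))
R(-3)*(-1309) = (sqrt(-3)*(-6 - 3))*(-1309) = ((I*sqrt(3))*(-9))*(-1309) = -9*I*sqrt(3)*(-1309) = 11781*I*sqrt(3)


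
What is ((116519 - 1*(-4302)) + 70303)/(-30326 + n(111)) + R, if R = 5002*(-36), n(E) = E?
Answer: -5441066604/30215 ≈ -1.8008e+5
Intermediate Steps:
R = -180072
((116519 - 1*(-4302)) + 70303)/(-30326 + n(111)) + R = ((116519 - 1*(-4302)) + 70303)/(-30326 + 111) - 180072 = ((116519 + 4302) + 70303)/(-30215) - 180072 = (120821 + 70303)*(-1/30215) - 180072 = 191124*(-1/30215) - 180072 = -191124/30215 - 180072 = -5441066604/30215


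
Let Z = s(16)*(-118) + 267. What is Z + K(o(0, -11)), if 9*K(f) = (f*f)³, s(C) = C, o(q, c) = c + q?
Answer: 1756972/9 ≈ 1.9522e+5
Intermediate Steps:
K(f) = f⁶/9 (K(f) = (f*f)³/9 = (f²)³/9 = f⁶/9)
Z = -1621 (Z = 16*(-118) + 267 = -1888 + 267 = -1621)
Z + K(o(0, -11)) = -1621 + (-11 + 0)⁶/9 = -1621 + (⅑)*(-11)⁶ = -1621 + (⅑)*1771561 = -1621 + 1771561/9 = 1756972/9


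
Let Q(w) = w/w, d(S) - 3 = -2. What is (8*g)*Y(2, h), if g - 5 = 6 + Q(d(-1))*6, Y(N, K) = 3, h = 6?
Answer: 408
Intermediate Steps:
d(S) = 1 (d(S) = 3 - 2 = 1)
Q(w) = 1
g = 17 (g = 5 + (6 + 1*6) = 5 + (6 + 6) = 5 + 12 = 17)
(8*g)*Y(2, h) = (8*17)*3 = 136*3 = 408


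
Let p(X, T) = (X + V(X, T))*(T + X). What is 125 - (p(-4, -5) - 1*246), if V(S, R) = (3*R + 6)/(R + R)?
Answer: 3431/10 ≈ 343.10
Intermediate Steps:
V(S, R) = (6 + 3*R)/(2*R) (V(S, R) = (6 + 3*R)/((2*R)) = (6 + 3*R)*(1/(2*R)) = (6 + 3*R)/(2*R))
p(X, T) = (T + X)*(3/2 + X + 3/T) (p(X, T) = (X + (3/2 + 3/T))*(T + X) = (3/2 + X + 3/T)*(T + X) = (T + X)*(3/2 + X + 3/T))
125 - (p(-4, -5) - 1*246) = 125 - ((3 + (-4)**2 + (3/2)*(-5) + (3/2)*(-4) - 5*(-4) + 3*(-4)/(-5)) - 1*246) = 125 - ((3 + 16 - 15/2 - 6 + 20 + 3*(-4)*(-1/5)) - 246) = 125 - ((3 + 16 - 15/2 - 6 + 20 + 12/5) - 246) = 125 - (279/10 - 246) = 125 - 1*(-2181/10) = 125 + 2181/10 = 3431/10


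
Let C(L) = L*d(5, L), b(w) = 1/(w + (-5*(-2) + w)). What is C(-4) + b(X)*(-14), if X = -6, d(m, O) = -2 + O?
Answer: 31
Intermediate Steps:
b(w) = 1/(10 + 2*w) (b(w) = 1/(w + (10 + w)) = 1/(10 + 2*w))
C(L) = L*(-2 + L)
C(-4) + b(X)*(-14) = -4*(-2 - 4) + (1/(2*(5 - 6)))*(-14) = -4*(-6) + ((½)/(-1))*(-14) = 24 + ((½)*(-1))*(-14) = 24 - ½*(-14) = 24 + 7 = 31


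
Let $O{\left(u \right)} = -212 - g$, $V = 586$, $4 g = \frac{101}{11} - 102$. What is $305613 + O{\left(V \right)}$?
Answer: $\frac{13438665}{44} \approx 3.0542 \cdot 10^{5}$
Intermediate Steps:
$g = - \frac{1021}{44}$ ($g = \frac{\frac{101}{11} - 102}{4} = \frac{1}{4} \left(- \frac{1021}{11}\right) = - \frac{1021}{44} \approx -23.205$)
$O{\left(u \right)} = - \frac{8307}{44}$ ($O{\left(u \right)} = -212 - - \frac{1021}{44} = -212 + \frac{1021}{44} = - \frac{8307}{44}$)
$305613 + O{\left(V \right)} = 305613 - \frac{8307}{44} = \frac{13438665}{44}$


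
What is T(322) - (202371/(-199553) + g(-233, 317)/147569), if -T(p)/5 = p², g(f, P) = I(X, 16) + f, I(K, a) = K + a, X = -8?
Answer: -15266317571136416/29447836657 ≈ -5.1842e+5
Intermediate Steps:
g(f, P) = 8 + f (g(f, P) = (-8 + 16) + f = 8 + f)
T(p) = -5*p²
T(322) - (202371/(-199553) + g(-233, 317)/147569) = -5*322² - (202371/(-199553) + (8 - 233)/147569) = -5*103684 - (202371*(-1/199553) - 225*1/147569) = -518420 - (-202371/199553 - 225/147569) = -518420 - 1*(-29908585524/29447836657) = -518420 + 29908585524/29447836657 = -15266317571136416/29447836657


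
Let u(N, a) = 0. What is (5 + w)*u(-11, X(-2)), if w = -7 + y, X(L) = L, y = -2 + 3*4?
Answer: 0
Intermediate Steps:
y = 10 (y = -2 + 12 = 10)
w = 3 (w = -7 + 10 = 3)
(5 + w)*u(-11, X(-2)) = (5 + 3)*0 = 8*0 = 0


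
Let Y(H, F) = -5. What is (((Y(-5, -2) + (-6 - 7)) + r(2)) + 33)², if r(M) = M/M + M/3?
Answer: 2500/9 ≈ 277.78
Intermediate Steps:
r(M) = 1 + M/3 (r(M) = 1 + M*(⅓) = 1 + M/3)
(((Y(-5, -2) + (-6 - 7)) + r(2)) + 33)² = (((-5 + (-6 - 7)) + (1 + (⅓)*2)) + 33)² = (((-5 - 13) + (1 + ⅔)) + 33)² = ((-18 + 5/3) + 33)² = (-49/3 + 33)² = (50/3)² = 2500/9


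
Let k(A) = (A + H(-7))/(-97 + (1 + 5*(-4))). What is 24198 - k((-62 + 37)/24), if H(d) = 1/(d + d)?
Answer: 471570437/19488 ≈ 24198.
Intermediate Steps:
H(d) = 1/(2*d)
k(A) = 1/1624 - A/116 (k(A) = (A + (½)/(-7))/(-97 + (1 + 5*(-4))) = (A + (½)*(-⅐))/(-97 + (1 - 20)) = (A - 1/14)/(-97 - 19) = (-1/14 + A)/(-116) = (-1/14 + A)*(-1/116) = 1/1624 - A/116)
24198 - k((-62 + 37)/24) = 24198 - (1/1624 - (-62 + 37)/(116*24)) = 24198 - (1/1624 - (-25)/(116*24)) = 24198 - (1/1624 - 1/116*(-25/24)) = 24198 - (1/1624 + 25/2784) = 24198 - 1*187/19488 = 24198 - 187/19488 = 471570437/19488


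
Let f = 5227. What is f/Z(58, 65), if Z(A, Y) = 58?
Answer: 5227/58 ≈ 90.121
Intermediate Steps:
f/Z(58, 65) = 5227/58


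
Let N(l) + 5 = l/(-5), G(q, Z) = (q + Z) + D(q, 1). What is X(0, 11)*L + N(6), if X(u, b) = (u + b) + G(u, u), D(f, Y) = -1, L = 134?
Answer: 6669/5 ≈ 1333.8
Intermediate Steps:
G(q, Z) = -1 + Z + q (G(q, Z) = (q + Z) - 1 = (Z + q) - 1 = -1 + Z + q)
N(l) = -5 - l/5 (N(l) = -5 + l/(-5) = -5 + l*(-⅕) = -5 - l/5)
X(u, b) = -1 + b + 3*u (X(u, b) = (u + b) + (-1 + u + u) = (b + u) + (-1 + 2*u) = -1 + b + 3*u)
X(0, 11)*L + N(6) = (-1 + 11 + 3*0)*134 + (-5 - ⅕*6) = (-1 + 11 + 0)*134 + (-5 - 6/5) = 10*134 - 31/5 = 1340 - 31/5 = 6669/5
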